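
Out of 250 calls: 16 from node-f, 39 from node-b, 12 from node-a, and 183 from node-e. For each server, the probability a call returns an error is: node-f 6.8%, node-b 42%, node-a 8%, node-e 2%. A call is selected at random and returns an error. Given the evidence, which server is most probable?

Compute prior × likelihood for every hypothesis:
  node-f: 0.064 × 0.068 = 0.004352
  node-b: 0.156 × 0.42 = 0.06552
  node-a: 0.048 × 0.08 = 0.00384
  node-e: 0.732 × 0.02 = 0.01464
Normalizing constant = 0.088352.
Largest term belongs to node-b, so node-b is most probable.

node-b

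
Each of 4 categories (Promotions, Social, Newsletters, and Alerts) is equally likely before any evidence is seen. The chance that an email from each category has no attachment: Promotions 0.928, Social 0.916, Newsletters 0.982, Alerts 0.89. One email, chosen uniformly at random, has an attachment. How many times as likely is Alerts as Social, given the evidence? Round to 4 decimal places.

Taking complements, P(attachment | each) = Promotions 0.072, Social 0.084, Newsletters 0.018, Alerts 0.11.
Since the prior is uniform, the posterior is proportional to the likelihood:
  Promotions: 0.072
  Social: 0.084
  Newsletters: 0.018
  Alerts: 0.11
Sum = 0.284.
The ratio is 0.11 / 0.084 (the normalizer cancels) = 1.3095.

1.3095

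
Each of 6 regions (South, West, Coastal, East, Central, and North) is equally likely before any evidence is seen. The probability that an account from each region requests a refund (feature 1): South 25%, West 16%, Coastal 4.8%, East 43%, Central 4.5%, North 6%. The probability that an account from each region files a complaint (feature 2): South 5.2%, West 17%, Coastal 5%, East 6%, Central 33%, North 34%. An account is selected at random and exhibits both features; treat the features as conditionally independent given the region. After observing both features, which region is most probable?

West

Since the prior is uniform, the posterior is proportional to the likelihood:
  South: 0.25 × 0.052 = 0.013
  West: 0.16 × 0.17 = 0.0272
  Coastal: 0.048 × 0.05 = 0.0024
  East: 0.43 × 0.06 = 0.0258
  Central: 0.045 × 0.33 = 0.01485
  North: 0.06 × 0.34 = 0.0204
Total = 0.10365.
Largest term belongs to West, so West is most probable.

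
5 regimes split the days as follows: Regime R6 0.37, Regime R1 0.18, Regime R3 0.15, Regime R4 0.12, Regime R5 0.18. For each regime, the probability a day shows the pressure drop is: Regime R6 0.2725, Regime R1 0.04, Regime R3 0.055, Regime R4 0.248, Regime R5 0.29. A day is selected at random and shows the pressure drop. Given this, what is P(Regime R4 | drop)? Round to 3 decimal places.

Prior × likelihood for each hypothesis:
  Regime R6: 0.37 × 0.2725 = 0.100825
  Regime R1: 0.18 × 0.04 = 0.0072
  Regime R3: 0.15 × 0.055 = 0.00825
  Regime R4: 0.12 × 0.248 = 0.02976
  Regime R5: 0.18 × 0.29 = 0.0522
Total = 0.198235.
P(Regime R4 | evidence) = 0.02976 / 0.198235 ≈ 0.150.

0.150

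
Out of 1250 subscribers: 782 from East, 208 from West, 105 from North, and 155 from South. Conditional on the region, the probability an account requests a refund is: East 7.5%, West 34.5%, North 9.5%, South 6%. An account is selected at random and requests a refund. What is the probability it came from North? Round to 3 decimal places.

0.067

By Bayes' rule, posterior ∝ prior × likelihood:
  East: 0.6256 × 0.075 = 0.04692
  West: 0.1664 × 0.345 = 0.057408
  North: 0.084 × 0.095 = 0.00798
  South: 0.124 × 0.06 = 0.00744
Total = 0.119748.
P(North | evidence) = 0.00798 / 0.119748 ≈ 0.067.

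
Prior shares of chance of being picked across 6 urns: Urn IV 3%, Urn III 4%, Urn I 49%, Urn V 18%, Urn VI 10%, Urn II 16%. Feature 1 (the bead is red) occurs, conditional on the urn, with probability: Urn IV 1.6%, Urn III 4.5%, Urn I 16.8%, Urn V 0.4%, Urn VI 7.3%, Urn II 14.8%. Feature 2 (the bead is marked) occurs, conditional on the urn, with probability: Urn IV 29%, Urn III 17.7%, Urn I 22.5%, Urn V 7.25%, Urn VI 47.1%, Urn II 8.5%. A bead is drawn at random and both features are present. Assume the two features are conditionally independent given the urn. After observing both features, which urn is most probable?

Unnormalized posteriors (prior × likelihood):
  Urn IV: 0.03 × 0.016 × 0.29 = 0.0001392
  Urn III: 0.04 × 0.045 × 0.177 = 0.0003186
  Urn I: 0.49 × 0.168 × 0.225 = 0.018522
  Urn V: 0.18 × 0.004 × 0.0725 = 0.0000522
  Urn VI: 0.1 × 0.073 × 0.471 = 0.0034383
  Urn II: 0.16 × 0.148 × 0.085 = 0.0020128
Total = 0.0244831.
Largest term belongs to Urn I, so Urn I is most probable.

Urn I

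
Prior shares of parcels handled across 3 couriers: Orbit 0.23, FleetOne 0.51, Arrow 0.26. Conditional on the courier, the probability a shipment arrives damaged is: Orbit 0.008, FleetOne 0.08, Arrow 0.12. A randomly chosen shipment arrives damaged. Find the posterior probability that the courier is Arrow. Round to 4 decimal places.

Unnormalized posteriors (prior × likelihood):
  Orbit: 0.23 × 0.008 = 0.00184
  FleetOne: 0.51 × 0.08 = 0.0408
  Arrow: 0.26 × 0.12 = 0.0312
Total = 0.07384.
P(Arrow | evidence) = 0.0312 / 0.07384 ≈ 0.4225.

0.4225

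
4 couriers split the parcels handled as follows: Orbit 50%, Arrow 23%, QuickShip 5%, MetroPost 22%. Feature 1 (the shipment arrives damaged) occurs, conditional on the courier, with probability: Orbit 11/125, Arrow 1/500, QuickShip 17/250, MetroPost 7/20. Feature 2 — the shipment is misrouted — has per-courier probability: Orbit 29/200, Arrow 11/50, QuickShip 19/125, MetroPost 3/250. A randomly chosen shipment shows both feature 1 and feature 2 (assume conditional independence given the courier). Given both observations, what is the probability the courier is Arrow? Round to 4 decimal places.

0.0128

Compute prior × likelihood for every hypothesis:
  Orbit: 0.5 × 0.088 × 0.145 = 0.00638
  Arrow: 0.23 × 0.002 × 0.22 = 0.0001012
  QuickShip: 0.05 × 0.068 × 0.152 = 0.0005168
  MetroPost: 0.22 × 0.35 × 0.012 = 0.000924
Sum = 0.007922.
P(Arrow | evidence) = 0.0001012 / 0.007922 ≈ 0.0128.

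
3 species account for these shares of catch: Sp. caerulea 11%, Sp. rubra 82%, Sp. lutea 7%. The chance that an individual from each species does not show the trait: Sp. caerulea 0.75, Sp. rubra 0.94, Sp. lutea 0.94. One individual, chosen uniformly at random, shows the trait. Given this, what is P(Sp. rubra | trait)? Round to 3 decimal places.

Taking complements, P(trait | each) = Sp. caerulea 0.25, Sp. rubra 0.06, Sp. lutea 0.06.
Prior × likelihood for each hypothesis:
  Sp. caerulea: 0.11 × 0.25 = 0.0275
  Sp. rubra: 0.82 × 0.06 = 0.0492
  Sp. lutea: 0.07 × 0.06 = 0.0042
Total = 0.0809.
P(Sp. rubra | evidence) = 0.0492 / 0.0809 ≈ 0.608.

0.608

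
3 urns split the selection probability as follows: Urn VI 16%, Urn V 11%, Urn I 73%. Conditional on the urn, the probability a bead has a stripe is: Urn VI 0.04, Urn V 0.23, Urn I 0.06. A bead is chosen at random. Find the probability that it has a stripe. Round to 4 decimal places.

0.0755

Unnormalized posteriors (prior × likelihood):
  Urn VI: 0.16 × 0.04 = 0.0064
  Urn V: 0.11 × 0.23 = 0.0253
  Urn I: 0.73 × 0.06 = 0.0438
P(striped) = 0.0064 + 0.0253 + 0.0438 = 0.0755 → 0.0755.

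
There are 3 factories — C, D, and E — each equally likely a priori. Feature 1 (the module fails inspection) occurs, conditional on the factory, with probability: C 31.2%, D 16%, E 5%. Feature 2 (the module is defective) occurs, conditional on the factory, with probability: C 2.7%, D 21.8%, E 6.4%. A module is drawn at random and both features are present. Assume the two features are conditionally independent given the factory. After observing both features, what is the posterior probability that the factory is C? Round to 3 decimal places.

With a uniform prior (1/3 each), posterior ∝ likelihood:
  C: 0.312 × 0.027 = 0.008424
  D: 0.16 × 0.218 = 0.03488
  E: 0.05 × 0.064 = 0.0032
Sum = 0.046504.
P(C | evidence) = 0.008424 / 0.046504 ≈ 0.181.

0.181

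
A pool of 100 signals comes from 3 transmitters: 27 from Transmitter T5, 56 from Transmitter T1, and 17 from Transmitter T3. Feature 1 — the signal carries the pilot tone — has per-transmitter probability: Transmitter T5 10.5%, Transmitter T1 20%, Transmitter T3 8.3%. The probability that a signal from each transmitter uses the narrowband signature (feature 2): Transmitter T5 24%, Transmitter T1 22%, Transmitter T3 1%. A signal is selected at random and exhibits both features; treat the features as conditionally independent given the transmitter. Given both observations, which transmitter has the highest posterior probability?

Transmitter T1

Unnormalized posteriors (prior × likelihood):
  Transmitter T5: 0.27 × 0.105 × 0.24 = 0.006804
  Transmitter T1: 0.56 × 0.2 × 0.22 = 0.02464
  Transmitter T3: 0.17 × 0.083 × 0.01 = 0.0001411
Normalizing constant = 0.0315851.
Largest term belongs to Transmitter T1, so Transmitter T1 is most probable.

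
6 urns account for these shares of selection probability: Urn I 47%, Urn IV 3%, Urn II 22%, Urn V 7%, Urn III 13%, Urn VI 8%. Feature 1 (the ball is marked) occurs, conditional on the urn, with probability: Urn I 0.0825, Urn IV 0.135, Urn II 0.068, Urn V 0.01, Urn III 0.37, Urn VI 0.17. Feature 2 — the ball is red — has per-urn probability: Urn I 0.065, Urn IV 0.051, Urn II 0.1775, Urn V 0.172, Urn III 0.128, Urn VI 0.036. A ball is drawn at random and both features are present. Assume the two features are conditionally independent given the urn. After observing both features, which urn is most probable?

Prior × likelihood for each hypothesis:
  Urn I: 0.47 × 0.0825 × 0.065 = 0.002520375
  Urn IV: 0.03 × 0.135 × 0.051 = 0.00020655
  Urn II: 0.22 × 0.068 × 0.1775 = 0.0026554
  Urn V: 0.07 × 0.01 × 0.172 = 0.0001204
  Urn III: 0.13 × 0.37 × 0.128 = 0.0061568
  Urn VI: 0.08 × 0.17 × 0.036 = 0.0004896
Normalizing constant = 0.012149125.
Largest term belongs to Urn III, so Urn III is most probable.

Urn III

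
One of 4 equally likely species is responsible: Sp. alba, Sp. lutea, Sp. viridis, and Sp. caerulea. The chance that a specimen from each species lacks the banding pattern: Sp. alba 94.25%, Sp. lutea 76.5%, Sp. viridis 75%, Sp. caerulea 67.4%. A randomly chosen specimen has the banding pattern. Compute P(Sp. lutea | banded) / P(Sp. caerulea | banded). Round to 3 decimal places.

0.721

Taking complements, P(banded | each) = Sp. alba 0.0575, Sp. lutea 0.235, Sp. viridis 0.25, Sp. caerulea 0.326.
With a uniform prior (1/4 each), posterior ∝ likelihood:
  Sp. alba: 0.0575
  Sp. lutea: 0.235
  Sp. viridis: 0.25
  Sp. caerulea: 0.326
Normalizing constant = 0.8685.
The ratio is 0.235 / 0.326 (the normalizer cancels) = 0.721.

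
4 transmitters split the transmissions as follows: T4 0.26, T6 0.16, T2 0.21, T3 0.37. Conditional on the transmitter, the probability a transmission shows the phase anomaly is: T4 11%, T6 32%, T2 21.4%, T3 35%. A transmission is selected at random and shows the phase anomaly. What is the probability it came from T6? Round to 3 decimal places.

0.201

Compute prior × likelihood for every hypothesis:
  T4: 0.26 × 0.11 = 0.0286
  T6: 0.16 × 0.32 = 0.0512
  T2: 0.21 × 0.214 = 0.04494
  T3: 0.37 × 0.35 = 0.1295
Sum = 0.25424.
P(T6 | evidence) = 0.0512 / 0.25424 ≈ 0.201.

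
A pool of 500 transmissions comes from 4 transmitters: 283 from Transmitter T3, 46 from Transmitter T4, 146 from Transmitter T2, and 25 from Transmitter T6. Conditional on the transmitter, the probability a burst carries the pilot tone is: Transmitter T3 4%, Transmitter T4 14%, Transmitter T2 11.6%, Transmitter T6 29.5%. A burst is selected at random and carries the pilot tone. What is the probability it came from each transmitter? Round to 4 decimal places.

Transmitter T3 0.2691, Transmitter T4 0.1531, Transmitter T2 0.4026, Transmitter T6 0.1753

Compute prior × likelihood for every hypothesis:
  Transmitter T3: 0.566 × 0.04 = 0.02264
  Transmitter T4: 0.092 × 0.14 = 0.01288
  Transmitter T2: 0.292 × 0.116 = 0.033872
  Transmitter T6: 0.05 × 0.295 = 0.01475
Sum = 0.084142.
P(Transmitter T3 | pilot) = 0.02264/0.084142 ≈ 0.2691
P(Transmitter T4 | pilot) = 0.01288/0.084142 ≈ 0.1531
P(Transmitter T2 | pilot) = 0.033872/0.084142 ≈ 0.4026
P(Transmitter T6 | pilot) = 0.01475/0.084142 ≈ 0.1753
(Check: 0.2691+0.1531+0.4026+0.1753 = 1.0001.)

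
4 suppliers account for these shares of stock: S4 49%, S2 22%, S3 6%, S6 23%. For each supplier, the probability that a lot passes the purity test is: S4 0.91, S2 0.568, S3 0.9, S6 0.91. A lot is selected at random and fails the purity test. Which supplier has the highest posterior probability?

Taking complements, P(off-spec | each) = S4 0.09, S2 0.432, S3 0.1, S6 0.09.
Unnormalized posteriors (prior × likelihood):
  S4: 0.49 × 0.09 = 0.0441
  S2: 0.22 × 0.432 = 0.09504
  S3: 0.06 × 0.1 = 0.006
  S6: 0.23 × 0.09 = 0.0207
Sum = 0.16584.
Largest term belongs to S2, so S2 is most probable.

S2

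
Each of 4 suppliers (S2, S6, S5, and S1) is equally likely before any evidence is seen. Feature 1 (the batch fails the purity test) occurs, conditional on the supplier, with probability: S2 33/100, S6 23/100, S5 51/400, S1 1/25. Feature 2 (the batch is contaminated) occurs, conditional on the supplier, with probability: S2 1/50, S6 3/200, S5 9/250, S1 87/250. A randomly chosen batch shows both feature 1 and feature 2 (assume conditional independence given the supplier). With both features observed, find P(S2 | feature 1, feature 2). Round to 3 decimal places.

0.231

With a uniform prior (1/4 each), posterior ∝ likelihood:
  S2: 0.33 × 0.02 = 0.0066
  S6: 0.23 × 0.015 = 0.00345
  S5: 0.1275 × 0.036 = 0.00459
  S1: 0.04 × 0.348 = 0.01392
Normalizing constant = 0.02856.
P(S2 | evidence) = 0.0066 / 0.02856 ≈ 0.231.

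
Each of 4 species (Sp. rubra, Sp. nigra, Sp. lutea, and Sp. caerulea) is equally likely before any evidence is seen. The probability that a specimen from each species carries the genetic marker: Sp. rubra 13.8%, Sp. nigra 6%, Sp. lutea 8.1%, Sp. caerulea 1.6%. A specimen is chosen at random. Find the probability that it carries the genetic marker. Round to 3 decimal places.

0.074

With a uniform prior (1/4 each), posterior ∝ likelihood:
  Sp. rubra: 0.138
  Sp. nigra: 0.06
  Sp. lutea: 0.081
  Sp. caerulea: 0.016
P(marker) = (1/4) × (0.138 + 0.06 + 0.081 + 0.016) = 0.295/4 ≈ 0.074.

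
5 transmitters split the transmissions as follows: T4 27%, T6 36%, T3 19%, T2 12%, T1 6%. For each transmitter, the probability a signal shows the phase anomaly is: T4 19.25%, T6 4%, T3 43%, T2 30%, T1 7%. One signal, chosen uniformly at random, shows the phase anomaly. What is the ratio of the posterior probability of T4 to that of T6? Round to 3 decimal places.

3.609

Unnormalized posteriors (prior × likelihood):
  T4: 0.27 × 0.1925 = 0.051975
  T6: 0.36 × 0.04 = 0.0144
  T3: 0.19 × 0.43 = 0.0817
  T2: 0.12 × 0.3 = 0.036
  T1: 0.06 × 0.07 = 0.0042
Normalizing constant = 0.188275.
The ratio is 0.051975 / 0.0144 (the normalizer cancels) = 3.609.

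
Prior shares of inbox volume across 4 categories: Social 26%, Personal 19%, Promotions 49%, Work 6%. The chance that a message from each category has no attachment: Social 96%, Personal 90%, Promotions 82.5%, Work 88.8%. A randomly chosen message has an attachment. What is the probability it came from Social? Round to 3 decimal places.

Taking complements, P(attachment | each) = Social 0.04, Personal 0.1, Promotions 0.175, Work 0.112.
Prior × likelihood for each hypothesis:
  Social: 0.26 × 0.04 = 0.0104
  Personal: 0.19 × 0.1 = 0.019
  Promotions: 0.49 × 0.175 = 0.08575
  Work: 0.06 × 0.112 = 0.00672
Sum = 0.12187.
P(Social | evidence) = 0.0104 / 0.12187 ≈ 0.085.

0.085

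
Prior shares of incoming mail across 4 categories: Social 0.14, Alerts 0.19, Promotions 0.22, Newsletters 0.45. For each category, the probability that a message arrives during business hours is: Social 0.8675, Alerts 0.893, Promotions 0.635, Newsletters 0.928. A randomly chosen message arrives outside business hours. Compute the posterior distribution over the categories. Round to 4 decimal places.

Social 0.1224, Alerts 0.1341, Promotions 0.5298, Newsletters 0.2137

Taking complements, P(off-hours | each) = Social 0.1325, Alerts 0.107, Promotions 0.365, Newsletters 0.072.
Unnormalized posteriors (prior × likelihood):
  Social: 0.14 × 0.1325 = 0.01855
  Alerts: 0.19 × 0.107 = 0.02033
  Promotions: 0.22 × 0.365 = 0.0803
  Newsletters: 0.45 × 0.072 = 0.0324
Normalizing constant = 0.15158.
P(Social | off-hours) = 0.01855/0.15158 ≈ 0.1224
P(Alerts | off-hours) = 0.02033/0.15158 ≈ 0.1341
P(Promotions | off-hours) = 0.0803/0.15158 ≈ 0.5298
P(Newsletters | off-hours) = 0.0324/0.15158 ≈ 0.2137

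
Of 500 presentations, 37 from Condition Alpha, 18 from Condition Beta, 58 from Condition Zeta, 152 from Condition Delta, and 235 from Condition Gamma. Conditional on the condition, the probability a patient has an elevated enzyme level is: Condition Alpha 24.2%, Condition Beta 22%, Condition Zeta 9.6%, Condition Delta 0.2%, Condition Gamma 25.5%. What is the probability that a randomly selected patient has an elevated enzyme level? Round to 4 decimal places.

Compute prior × likelihood for every hypothesis:
  Condition Alpha: 0.074 × 0.242 = 0.017908
  Condition Beta: 0.036 × 0.22 = 0.00792
  Condition Zeta: 0.116 × 0.096 = 0.011136
  Condition Delta: 0.304 × 0.002 = 0.000608
  Condition Gamma: 0.47 × 0.255 = 0.11985
P(elevated) = 0.017908 + 0.00792 + 0.011136 + 0.000608 + 0.11985 = 0.157422 → 0.1574.

0.1574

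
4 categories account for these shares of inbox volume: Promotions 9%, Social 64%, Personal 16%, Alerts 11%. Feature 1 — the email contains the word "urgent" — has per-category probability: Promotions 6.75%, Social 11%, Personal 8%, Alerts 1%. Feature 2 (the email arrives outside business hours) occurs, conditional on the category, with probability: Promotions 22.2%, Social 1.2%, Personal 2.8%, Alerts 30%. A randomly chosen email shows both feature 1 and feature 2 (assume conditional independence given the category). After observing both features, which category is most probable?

Promotions

Prior × likelihood for each hypothesis:
  Promotions: 0.09 × 0.0675 × 0.222 = 0.00134865
  Social: 0.64 × 0.11 × 0.012 = 0.0008448
  Personal: 0.16 × 0.08 × 0.028 = 0.0003584
  Alerts: 0.11 × 0.01 × 0.3 = 0.00033
Sum = 0.00288185.
Largest term belongs to Promotions, so Promotions is most probable.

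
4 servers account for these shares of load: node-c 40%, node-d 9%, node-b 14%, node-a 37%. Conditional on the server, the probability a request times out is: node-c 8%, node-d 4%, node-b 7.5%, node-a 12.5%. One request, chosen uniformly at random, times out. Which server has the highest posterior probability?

node-a

Unnormalized posteriors (prior × likelihood):
  node-c: 0.4 × 0.08 = 0.032
  node-d: 0.09 × 0.04 = 0.0036
  node-b: 0.14 × 0.075 = 0.0105
  node-a: 0.37 × 0.125 = 0.04625
Sum = 0.09235.
Largest term belongs to node-a, so node-a is most probable.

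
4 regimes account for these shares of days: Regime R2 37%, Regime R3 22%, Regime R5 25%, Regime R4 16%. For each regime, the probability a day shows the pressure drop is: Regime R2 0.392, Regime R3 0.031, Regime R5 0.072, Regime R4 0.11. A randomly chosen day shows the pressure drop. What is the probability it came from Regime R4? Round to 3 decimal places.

0.094

Unnormalized posteriors (prior × likelihood):
  Regime R2: 0.37 × 0.392 = 0.14504
  Regime R3: 0.22 × 0.031 = 0.00682
  Regime R5: 0.25 × 0.072 = 0.018
  Regime R4: 0.16 × 0.11 = 0.0176
Sum = 0.18746.
P(Regime R4 | evidence) = 0.0176 / 0.18746 ≈ 0.094.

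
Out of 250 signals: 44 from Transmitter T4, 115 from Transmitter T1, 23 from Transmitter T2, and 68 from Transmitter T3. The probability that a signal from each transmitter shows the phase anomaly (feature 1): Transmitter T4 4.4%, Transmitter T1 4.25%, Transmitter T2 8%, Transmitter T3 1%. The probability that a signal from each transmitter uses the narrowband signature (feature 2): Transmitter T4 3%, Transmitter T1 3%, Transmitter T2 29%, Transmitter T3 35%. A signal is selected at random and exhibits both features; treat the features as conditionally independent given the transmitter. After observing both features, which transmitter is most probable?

Unnormalized posteriors (prior × likelihood):
  Transmitter T4: 0.176 × 0.044 × 0.03 = 0.00023232
  Transmitter T1: 0.46 × 0.0425 × 0.03 = 0.0005865
  Transmitter T2: 0.092 × 0.08 × 0.29 = 0.0021344
  Transmitter T3: 0.272 × 0.01 × 0.35 = 0.000952
Total = 0.00390522.
Largest term belongs to Transmitter T2, so Transmitter T2 is most probable.

Transmitter T2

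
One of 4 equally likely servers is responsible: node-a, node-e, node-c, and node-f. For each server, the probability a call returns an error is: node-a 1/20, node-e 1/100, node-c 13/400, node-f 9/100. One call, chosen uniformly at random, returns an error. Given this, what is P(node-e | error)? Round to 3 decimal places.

Since the prior is uniform, the posterior is proportional to the likelihood:
  node-a: 0.05
  node-e: 0.01
  node-c: 0.0325
  node-f: 0.09
Total = 0.1825.
P(node-e | evidence) = 0.01 / 0.1825 ≈ 0.055.

0.055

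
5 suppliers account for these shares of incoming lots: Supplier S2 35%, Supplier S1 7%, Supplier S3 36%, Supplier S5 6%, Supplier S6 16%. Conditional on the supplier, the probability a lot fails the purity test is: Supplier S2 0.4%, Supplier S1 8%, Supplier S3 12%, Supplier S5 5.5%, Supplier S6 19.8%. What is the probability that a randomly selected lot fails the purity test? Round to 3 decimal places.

0.085

Prior × likelihood for each hypothesis:
  Supplier S2: 0.35 × 0.004 = 0.0014
  Supplier S1: 0.07 × 0.08 = 0.0056
  Supplier S3: 0.36 × 0.12 = 0.0432
  Supplier S5: 0.06 × 0.055 = 0.0033
  Supplier S6: 0.16 × 0.198 = 0.03168
P(off-spec) = 0.0014 + 0.0056 + 0.0432 + 0.0033 + 0.03168 = 0.08518 → 0.085.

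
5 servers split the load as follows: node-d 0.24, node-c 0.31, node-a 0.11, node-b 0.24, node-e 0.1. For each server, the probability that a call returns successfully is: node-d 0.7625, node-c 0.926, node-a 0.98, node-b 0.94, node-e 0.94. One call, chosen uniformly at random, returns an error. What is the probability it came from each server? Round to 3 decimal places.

node-d 0.556, node-c 0.224, node-a 0.021, node-b 0.140, node-e 0.059

Taking complements, P(error | each) = node-d 0.2375, node-c 0.074, node-a 0.02, node-b 0.06, node-e 0.06.
Compute prior × likelihood for every hypothesis:
  node-d: 0.24 × 0.2375 = 0.057
  node-c: 0.31 × 0.074 = 0.02294
  node-a: 0.11 × 0.02 = 0.0022
  node-b: 0.24 × 0.06 = 0.0144
  node-e: 0.1 × 0.06 = 0.006
Total = 0.10254.
P(node-d | error) = 0.057/0.10254 ≈ 0.556
P(node-c | error) = 0.02294/0.10254 ≈ 0.224
P(node-a | error) = 0.0022/0.10254 ≈ 0.021
P(node-b | error) = 0.0144/0.10254 ≈ 0.140
P(node-e | error) = 0.006/0.10254 ≈ 0.059
(Check: 0.556+0.224+0.021+0.140+0.059 = 1.000.)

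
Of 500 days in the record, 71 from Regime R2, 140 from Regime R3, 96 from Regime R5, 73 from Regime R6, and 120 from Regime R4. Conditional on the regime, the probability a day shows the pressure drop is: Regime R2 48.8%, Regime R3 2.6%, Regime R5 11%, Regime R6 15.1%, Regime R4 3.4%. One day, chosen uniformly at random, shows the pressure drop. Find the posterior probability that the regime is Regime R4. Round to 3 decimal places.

0.064

Compute prior × likelihood for every hypothesis:
  Regime R2: 0.142 × 0.488 = 0.069296
  Regime R3: 0.28 × 0.026 = 0.00728
  Regime R5: 0.192 × 0.11 = 0.02112
  Regime R6: 0.146 × 0.151 = 0.022046
  Regime R4: 0.24 × 0.034 = 0.00816
Normalizing constant = 0.127902.
P(Regime R4 | evidence) = 0.00816 / 0.127902 ≈ 0.064.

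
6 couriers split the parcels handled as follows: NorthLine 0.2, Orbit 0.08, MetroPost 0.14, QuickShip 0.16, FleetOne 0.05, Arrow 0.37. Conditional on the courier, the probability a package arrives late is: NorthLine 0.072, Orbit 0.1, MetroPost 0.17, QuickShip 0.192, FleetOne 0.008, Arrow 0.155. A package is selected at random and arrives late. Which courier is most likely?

Arrow

Compute prior × likelihood for every hypothesis:
  NorthLine: 0.2 × 0.072 = 0.0144
  Orbit: 0.08 × 0.1 = 0.008
  MetroPost: 0.14 × 0.17 = 0.0238
  QuickShip: 0.16 × 0.192 = 0.03072
  FleetOne: 0.05 × 0.008 = 0.0004
  Arrow: 0.37 × 0.155 = 0.05735
Total = 0.13467.
Largest term belongs to Arrow, so Arrow is most probable.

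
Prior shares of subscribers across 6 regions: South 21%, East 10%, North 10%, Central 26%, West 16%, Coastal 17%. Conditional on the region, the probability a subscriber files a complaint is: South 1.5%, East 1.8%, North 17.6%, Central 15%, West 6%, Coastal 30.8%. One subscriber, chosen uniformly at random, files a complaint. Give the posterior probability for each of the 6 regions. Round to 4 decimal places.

By Bayes' rule, posterior ∝ prior × likelihood:
  South: 0.21 × 0.015 = 0.00315
  East: 0.1 × 0.018 = 0.0018
  North: 0.1 × 0.176 = 0.0176
  Central: 0.26 × 0.15 = 0.039
  West: 0.16 × 0.06 = 0.0096
  Coastal: 0.17 × 0.308 = 0.05236
Total = 0.12351.
P(South | complaint) = 0.00315/0.12351 ≈ 0.0255
P(East | complaint) = 0.0018/0.12351 ≈ 0.0146
P(North | complaint) = 0.0176/0.12351 ≈ 0.1425
P(Central | complaint) = 0.039/0.12351 ≈ 0.3158
P(West | complaint) = 0.0096/0.12351 ≈ 0.0777
P(Coastal | complaint) = 0.05236/0.12351 ≈ 0.4239
(Check: 0.0255+0.0146+0.1425+0.3158+0.0777+0.4239 = 1.0000.)

South 0.0255, East 0.0146, North 0.1425, Central 0.3158, West 0.0777, Coastal 0.4239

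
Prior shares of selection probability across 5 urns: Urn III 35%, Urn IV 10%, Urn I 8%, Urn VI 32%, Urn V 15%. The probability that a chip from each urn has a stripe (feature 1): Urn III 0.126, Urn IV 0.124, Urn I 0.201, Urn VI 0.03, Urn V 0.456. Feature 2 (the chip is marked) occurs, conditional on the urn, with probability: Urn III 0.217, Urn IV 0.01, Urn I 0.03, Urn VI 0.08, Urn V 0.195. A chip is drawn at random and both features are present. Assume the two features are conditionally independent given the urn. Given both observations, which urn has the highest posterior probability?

Urn V

Unnormalized posteriors (prior × likelihood):
  Urn III: 0.35 × 0.126 × 0.217 = 0.0095697
  Urn IV: 0.1 × 0.124 × 0.01 = 0.000124
  Urn I: 0.08 × 0.201 × 0.03 = 0.0004824
  Urn VI: 0.32 × 0.03 × 0.08 = 0.000768
  Urn V: 0.15 × 0.456 × 0.195 = 0.013338
Sum = 0.0242821.
Largest term belongs to Urn V, so Urn V is most probable.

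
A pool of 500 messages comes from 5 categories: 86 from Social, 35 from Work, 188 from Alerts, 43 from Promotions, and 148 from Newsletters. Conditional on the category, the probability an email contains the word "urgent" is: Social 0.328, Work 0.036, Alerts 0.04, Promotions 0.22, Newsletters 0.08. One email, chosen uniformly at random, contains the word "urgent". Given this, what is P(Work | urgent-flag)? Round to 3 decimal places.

0.022

Prior × likelihood for each hypothesis:
  Social: 0.172 × 0.328 = 0.056416
  Work: 0.07 × 0.036 = 0.00252
  Alerts: 0.376 × 0.04 = 0.01504
  Promotions: 0.086 × 0.22 = 0.01892
  Newsletters: 0.296 × 0.08 = 0.02368
Total = 0.116576.
P(Work | evidence) = 0.00252 / 0.116576 ≈ 0.022.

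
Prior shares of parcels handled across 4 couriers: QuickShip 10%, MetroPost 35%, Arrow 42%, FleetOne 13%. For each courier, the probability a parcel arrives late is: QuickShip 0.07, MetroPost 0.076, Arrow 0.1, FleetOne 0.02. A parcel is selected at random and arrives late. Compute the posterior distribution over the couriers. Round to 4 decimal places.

By Bayes' rule, posterior ∝ prior × likelihood:
  QuickShip: 0.1 × 0.07 = 0.007
  MetroPost: 0.35 × 0.076 = 0.0266
  Arrow: 0.42 × 0.1 = 0.042
  FleetOne: 0.13 × 0.02 = 0.0026
Normalizing constant = 0.0782.
P(QuickShip | late) = 0.007/0.0782 ≈ 0.0895
P(MetroPost | late) = 0.0266/0.0782 ≈ 0.3402
P(Arrow | late) = 0.042/0.0782 ≈ 0.5371
P(FleetOne | late) = 0.0026/0.0782 ≈ 0.0332
(Check: 0.0895+0.3402+0.5371+0.0332 = 1.0000.)

QuickShip 0.0895, MetroPost 0.3402, Arrow 0.5371, FleetOne 0.0332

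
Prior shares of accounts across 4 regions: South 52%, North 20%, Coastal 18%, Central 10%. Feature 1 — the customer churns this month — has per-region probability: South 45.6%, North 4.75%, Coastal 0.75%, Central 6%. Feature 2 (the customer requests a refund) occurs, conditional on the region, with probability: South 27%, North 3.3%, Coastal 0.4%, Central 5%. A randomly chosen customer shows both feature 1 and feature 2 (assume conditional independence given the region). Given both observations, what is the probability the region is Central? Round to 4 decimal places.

Prior × likelihood for each hypothesis:
  South: 0.52 × 0.456 × 0.27 = 0.0640224
  North: 0.2 × 0.0475 × 0.033 = 0.0003135
  Coastal: 0.18 × 0.0075 × 0.004 = 0.0000054
  Central: 0.1 × 0.06 × 0.05 = 0.0003
Normalizing constant = 0.0646413.
P(Central | evidence) = 0.0003 / 0.0646413 ≈ 0.0046.

0.0046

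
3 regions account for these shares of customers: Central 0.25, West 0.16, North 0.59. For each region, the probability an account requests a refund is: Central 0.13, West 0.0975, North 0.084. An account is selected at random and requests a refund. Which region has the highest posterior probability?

North

Prior × likelihood for each hypothesis:
  Central: 0.25 × 0.13 = 0.0325
  West: 0.16 × 0.0975 = 0.0156
  North: 0.59 × 0.084 = 0.04956
Sum = 0.09766.
Largest term belongs to North, so North is most probable.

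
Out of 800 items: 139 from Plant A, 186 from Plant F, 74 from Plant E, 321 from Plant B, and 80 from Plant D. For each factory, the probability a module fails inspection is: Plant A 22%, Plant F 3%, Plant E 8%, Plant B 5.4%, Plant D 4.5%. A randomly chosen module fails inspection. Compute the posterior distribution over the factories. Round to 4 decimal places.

Prior × likelihood for each hypothesis:
  Plant A: 0.17375 × 0.22 = 0.038225
  Plant F: 0.2325 × 0.03 = 0.006975
  Plant E: 0.0925 × 0.08 = 0.0074
  Plant B: 0.40125 × 0.054 = 0.0216675
  Plant D: 0.1 × 0.045 = 0.0045
Normalizing constant = 0.0787675.
P(Plant A | nonconforming) = 0.038225/0.0787675 ≈ 0.4853
P(Plant F | nonconforming) = 0.006975/0.0787675 ≈ 0.0886
P(Plant E | nonconforming) = 0.0074/0.0787675 ≈ 0.0939
P(Plant B | nonconforming) = 0.0216675/0.0787675 ≈ 0.2751
P(Plant D | nonconforming) = 0.0045/0.0787675 ≈ 0.0571

Plant A 0.4853, Plant F 0.0886, Plant E 0.0939, Plant B 0.2751, Plant D 0.0571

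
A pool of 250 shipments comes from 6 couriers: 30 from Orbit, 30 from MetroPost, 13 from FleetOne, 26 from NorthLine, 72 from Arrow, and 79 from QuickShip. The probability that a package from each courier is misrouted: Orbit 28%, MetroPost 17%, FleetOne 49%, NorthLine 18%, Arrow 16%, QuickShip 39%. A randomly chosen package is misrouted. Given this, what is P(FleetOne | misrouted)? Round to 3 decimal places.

0.095

Prior × likelihood for each hypothesis:
  Orbit: 0.12 × 0.28 = 0.0336
  MetroPost: 0.12 × 0.17 = 0.0204
  FleetOne: 0.052 × 0.49 = 0.02548
  NorthLine: 0.104 × 0.18 = 0.01872
  Arrow: 0.288 × 0.16 = 0.04608
  QuickShip: 0.316 × 0.39 = 0.12324
Normalizing constant = 0.26752.
P(FleetOne | evidence) = 0.02548 / 0.26752 ≈ 0.095.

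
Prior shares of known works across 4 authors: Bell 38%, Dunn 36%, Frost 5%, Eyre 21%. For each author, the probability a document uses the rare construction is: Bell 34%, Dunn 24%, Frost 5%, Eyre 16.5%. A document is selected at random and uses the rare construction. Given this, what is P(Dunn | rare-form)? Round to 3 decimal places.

Prior × likelihood for each hypothesis:
  Bell: 0.38 × 0.34 = 0.1292
  Dunn: 0.36 × 0.24 = 0.0864
  Frost: 0.05 × 0.05 = 0.0025
  Eyre: 0.21 × 0.165 = 0.03465
Total = 0.25275.
P(Dunn | evidence) = 0.0864 / 0.25275 ≈ 0.342.

0.342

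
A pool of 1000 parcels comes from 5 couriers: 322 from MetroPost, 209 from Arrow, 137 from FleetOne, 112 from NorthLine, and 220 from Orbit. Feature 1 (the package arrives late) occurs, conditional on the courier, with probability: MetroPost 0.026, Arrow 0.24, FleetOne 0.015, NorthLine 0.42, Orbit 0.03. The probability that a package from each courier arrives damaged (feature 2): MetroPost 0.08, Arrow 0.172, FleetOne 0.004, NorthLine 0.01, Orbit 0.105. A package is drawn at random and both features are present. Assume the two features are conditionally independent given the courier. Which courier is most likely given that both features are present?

By Bayes' rule, posterior ∝ prior × likelihood:
  MetroPost: 0.322 × 0.026 × 0.08 = 0.00066976
  Arrow: 0.209 × 0.24 × 0.172 = 0.00862752
  FleetOne: 0.137 × 0.015 × 0.004 = 0.00000822
  NorthLine: 0.112 × 0.42 × 0.01 = 0.0004704
  Orbit: 0.22 × 0.03 × 0.105 = 0.000693
Total = 0.0104689.
Largest term belongs to Arrow, so Arrow is most probable.

Arrow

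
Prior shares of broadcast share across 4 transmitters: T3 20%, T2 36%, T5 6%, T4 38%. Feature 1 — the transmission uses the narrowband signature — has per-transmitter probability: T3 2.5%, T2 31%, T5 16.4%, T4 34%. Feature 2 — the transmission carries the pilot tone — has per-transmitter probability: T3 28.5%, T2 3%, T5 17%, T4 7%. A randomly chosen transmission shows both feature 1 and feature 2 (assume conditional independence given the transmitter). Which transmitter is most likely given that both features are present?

Prior × likelihood for each hypothesis:
  T3: 0.2 × 0.025 × 0.285 = 0.001425
  T2: 0.36 × 0.31 × 0.03 = 0.003348
  T5: 0.06 × 0.164 × 0.17 = 0.0016728
  T4: 0.38 × 0.34 × 0.07 = 0.009044
Sum = 0.0154898.
Largest term belongs to T4, so T4 is most probable.

T4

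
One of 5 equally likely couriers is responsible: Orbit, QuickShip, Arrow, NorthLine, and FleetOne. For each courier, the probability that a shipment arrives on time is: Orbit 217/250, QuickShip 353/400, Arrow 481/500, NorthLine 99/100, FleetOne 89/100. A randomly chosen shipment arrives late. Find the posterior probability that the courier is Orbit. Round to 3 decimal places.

0.324

Taking complements, P(late | each) = Orbit 0.132, QuickShip 0.1175, Arrow 0.038, NorthLine 0.01, FleetOne 0.11.
With a uniform prior (1/5 each), posterior ∝ likelihood:
  Orbit: 0.132
  QuickShip: 0.1175
  Arrow: 0.038
  NorthLine: 0.01
  FleetOne: 0.11
Sum = 0.4075.
P(Orbit | evidence) = 0.132 / 0.4075 ≈ 0.324.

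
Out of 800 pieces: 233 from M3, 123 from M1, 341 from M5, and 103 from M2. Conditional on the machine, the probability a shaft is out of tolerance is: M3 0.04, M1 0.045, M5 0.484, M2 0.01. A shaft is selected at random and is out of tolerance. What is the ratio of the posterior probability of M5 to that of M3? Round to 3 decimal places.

17.709

By Bayes' rule, posterior ∝ prior × likelihood:
  M3: 0.29125 × 0.04 = 0.01165
  M1: 0.15375 × 0.045 = 0.00691875
  M5: 0.42625 × 0.484 = 0.206305
  M2: 0.12875 × 0.01 = 0.0012875
Sum = 0.22616125.
The ratio is 0.206305 / 0.01165 (the normalizer cancels) = 17.709.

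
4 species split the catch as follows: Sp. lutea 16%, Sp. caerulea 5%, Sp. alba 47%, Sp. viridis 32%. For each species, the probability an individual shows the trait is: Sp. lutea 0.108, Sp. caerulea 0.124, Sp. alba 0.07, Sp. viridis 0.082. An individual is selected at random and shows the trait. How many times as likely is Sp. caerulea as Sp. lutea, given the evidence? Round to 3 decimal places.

0.359

By Bayes' rule, posterior ∝ prior × likelihood:
  Sp. lutea: 0.16 × 0.108 = 0.01728
  Sp. caerulea: 0.05 × 0.124 = 0.0062
  Sp. alba: 0.47 × 0.07 = 0.0329
  Sp. viridis: 0.32 × 0.082 = 0.02624
Sum = 0.08262.
The ratio is 0.0062 / 0.01728 (the normalizer cancels) = 0.359.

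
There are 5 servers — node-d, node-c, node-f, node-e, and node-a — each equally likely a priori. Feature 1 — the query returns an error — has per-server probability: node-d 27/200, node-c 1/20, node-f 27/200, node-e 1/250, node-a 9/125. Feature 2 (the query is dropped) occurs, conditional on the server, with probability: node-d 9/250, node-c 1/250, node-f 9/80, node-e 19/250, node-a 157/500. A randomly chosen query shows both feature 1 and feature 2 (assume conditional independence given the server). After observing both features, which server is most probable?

node-a

Since the prior is uniform, the posterior is proportional to the likelihood:
  node-d: 0.135 × 0.036 = 0.00486
  node-c: 0.05 × 0.004 = 0.0002
  node-f: 0.135 × 0.1125 = 0.0151875
  node-e: 0.004 × 0.076 = 0.000304
  node-a: 0.072 × 0.314 = 0.022608
Total = 0.0431595.
Largest term belongs to node-a, so node-a is most probable.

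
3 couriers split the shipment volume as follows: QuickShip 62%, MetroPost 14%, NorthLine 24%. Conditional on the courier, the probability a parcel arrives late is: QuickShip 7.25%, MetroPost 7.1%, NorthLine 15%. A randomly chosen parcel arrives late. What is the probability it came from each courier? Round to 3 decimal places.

Prior × likelihood for each hypothesis:
  QuickShip: 0.62 × 0.0725 = 0.04495
  MetroPost: 0.14 × 0.071 = 0.00994
  NorthLine: 0.24 × 0.15 = 0.036
Normalizing constant = 0.09089.
P(QuickShip | late) = 0.04495/0.09089 ≈ 0.495
P(MetroPost | late) = 0.00994/0.09089 ≈ 0.109
P(NorthLine | late) = 0.036/0.09089 ≈ 0.396
(Check: 0.495+0.109+0.396 = 1.000.)

QuickShip 0.495, MetroPost 0.109, NorthLine 0.396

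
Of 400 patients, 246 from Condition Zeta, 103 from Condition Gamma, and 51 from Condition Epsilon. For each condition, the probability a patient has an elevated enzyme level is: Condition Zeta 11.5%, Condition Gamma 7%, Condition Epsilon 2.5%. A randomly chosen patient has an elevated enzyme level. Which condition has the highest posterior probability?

Prior × likelihood for each hypothesis:
  Condition Zeta: 0.615 × 0.115 = 0.070725
  Condition Gamma: 0.2575 × 0.07 = 0.018025
  Condition Epsilon: 0.1275 × 0.025 = 0.0031875
Total = 0.0919375.
Largest term belongs to Condition Zeta, so Condition Zeta is most probable.

Condition Zeta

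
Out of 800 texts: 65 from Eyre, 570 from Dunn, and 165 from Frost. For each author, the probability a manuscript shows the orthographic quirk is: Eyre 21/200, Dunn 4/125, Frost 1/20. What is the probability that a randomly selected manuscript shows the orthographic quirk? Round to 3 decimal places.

Unnormalized posteriors (prior × likelihood):
  Eyre: 0.08125 × 0.105 = 0.00853125
  Dunn: 0.7125 × 0.032 = 0.0228
  Frost: 0.20625 × 0.05 = 0.0103125
P(quirk) = 0.00853125 + 0.0228 + 0.0103125 = 0.04164375 → 0.042.

0.042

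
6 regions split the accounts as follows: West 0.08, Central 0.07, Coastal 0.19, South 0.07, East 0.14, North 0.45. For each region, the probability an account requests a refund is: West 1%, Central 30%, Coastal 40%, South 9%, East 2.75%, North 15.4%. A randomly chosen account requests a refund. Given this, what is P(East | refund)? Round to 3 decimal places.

By Bayes' rule, posterior ∝ prior × likelihood:
  West: 0.08 × 0.01 = 0.0008
  Central: 0.07 × 0.3 = 0.021
  Coastal: 0.19 × 0.4 = 0.076
  South: 0.07 × 0.09 = 0.0063
  East: 0.14 × 0.0275 = 0.00385
  North: 0.45 × 0.154 = 0.0693
Sum = 0.17725.
P(East | evidence) = 0.00385 / 0.17725 ≈ 0.022.

0.022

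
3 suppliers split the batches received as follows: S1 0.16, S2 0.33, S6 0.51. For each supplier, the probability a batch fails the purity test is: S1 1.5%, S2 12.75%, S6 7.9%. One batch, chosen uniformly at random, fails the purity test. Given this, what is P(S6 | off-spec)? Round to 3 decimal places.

0.475

Compute prior × likelihood for every hypothesis:
  S1: 0.16 × 0.015 = 0.0024
  S2: 0.33 × 0.1275 = 0.042075
  S6: 0.51 × 0.079 = 0.04029
Total = 0.084765.
P(S6 | evidence) = 0.04029 / 0.084765 ≈ 0.475.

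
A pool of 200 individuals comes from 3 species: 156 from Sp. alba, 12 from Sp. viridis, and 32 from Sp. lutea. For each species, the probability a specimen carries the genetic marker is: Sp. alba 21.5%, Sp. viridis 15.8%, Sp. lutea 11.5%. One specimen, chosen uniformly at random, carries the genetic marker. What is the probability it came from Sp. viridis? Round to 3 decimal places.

By Bayes' rule, posterior ∝ prior × likelihood:
  Sp. alba: 0.78 × 0.215 = 0.1677
  Sp. viridis: 0.06 × 0.158 = 0.00948
  Sp. lutea: 0.16 × 0.115 = 0.0184
Total = 0.19558.
P(Sp. viridis | evidence) = 0.00948 / 0.19558 ≈ 0.048.

0.048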